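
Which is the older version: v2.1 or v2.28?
v2.1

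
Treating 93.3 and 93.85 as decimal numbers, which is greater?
93.85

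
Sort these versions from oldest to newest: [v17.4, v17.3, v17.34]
[v17.3, v17.4, v17.34]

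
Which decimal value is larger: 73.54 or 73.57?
73.57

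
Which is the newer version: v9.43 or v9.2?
v9.43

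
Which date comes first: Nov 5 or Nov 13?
Nov 5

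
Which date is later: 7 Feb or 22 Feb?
22 Feb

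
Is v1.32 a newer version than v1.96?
No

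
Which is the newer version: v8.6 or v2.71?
v8.6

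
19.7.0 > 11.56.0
True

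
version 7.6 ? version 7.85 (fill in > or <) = <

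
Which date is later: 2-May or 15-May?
15-May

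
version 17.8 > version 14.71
True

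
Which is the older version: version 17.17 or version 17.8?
version 17.8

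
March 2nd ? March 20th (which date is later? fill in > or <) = <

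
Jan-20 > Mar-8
False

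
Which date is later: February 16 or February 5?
February 16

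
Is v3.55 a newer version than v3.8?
Yes. Version numbers are compared segment by segment as integers, not as decimals: minor version 55 > 8, so v3.55 > v3.8 (even though the decimal 3.55 < 3.8).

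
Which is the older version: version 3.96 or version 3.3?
version 3.3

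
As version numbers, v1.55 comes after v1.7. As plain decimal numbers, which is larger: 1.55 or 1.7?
1.7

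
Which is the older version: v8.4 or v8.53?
v8.4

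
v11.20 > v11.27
False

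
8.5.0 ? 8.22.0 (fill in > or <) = <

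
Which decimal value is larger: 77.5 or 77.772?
77.772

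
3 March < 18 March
True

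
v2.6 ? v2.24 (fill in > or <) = <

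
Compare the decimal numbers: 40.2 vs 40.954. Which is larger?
40.954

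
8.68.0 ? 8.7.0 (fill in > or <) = >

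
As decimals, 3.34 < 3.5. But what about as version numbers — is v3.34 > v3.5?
True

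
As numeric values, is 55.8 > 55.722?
True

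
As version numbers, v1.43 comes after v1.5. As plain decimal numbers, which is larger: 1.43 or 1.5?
1.5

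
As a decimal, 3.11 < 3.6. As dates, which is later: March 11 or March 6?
March 11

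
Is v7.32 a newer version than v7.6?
Yes. Version numbers are compared segment by segment as integers, not as decimals: minor version 32 > 6, so v7.32 > v7.6 (even though the decimal 7.32 < 7.6).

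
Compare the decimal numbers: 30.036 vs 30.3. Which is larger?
30.3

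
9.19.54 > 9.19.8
True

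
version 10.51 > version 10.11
True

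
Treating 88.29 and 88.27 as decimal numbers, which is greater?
88.29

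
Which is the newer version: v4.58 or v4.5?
v4.58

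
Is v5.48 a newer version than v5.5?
Yes. Version numbers are compared segment by segment as integers, not as decimals: minor version 48 > 5, so v5.48 > v5.5 (even though the decimal 5.48 < 5.5).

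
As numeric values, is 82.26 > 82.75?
False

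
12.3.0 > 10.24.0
True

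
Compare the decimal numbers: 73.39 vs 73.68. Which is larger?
73.68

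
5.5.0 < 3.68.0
False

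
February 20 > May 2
False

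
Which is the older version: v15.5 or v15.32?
v15.5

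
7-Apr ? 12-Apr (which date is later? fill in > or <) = <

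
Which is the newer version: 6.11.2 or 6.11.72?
6.11.72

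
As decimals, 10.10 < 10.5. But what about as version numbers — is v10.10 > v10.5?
True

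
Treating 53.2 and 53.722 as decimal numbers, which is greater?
53.722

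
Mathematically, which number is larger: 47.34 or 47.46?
47.46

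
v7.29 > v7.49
False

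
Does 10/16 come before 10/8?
No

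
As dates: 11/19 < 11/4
False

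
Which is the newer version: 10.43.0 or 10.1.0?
10.43.0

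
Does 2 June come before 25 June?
Yes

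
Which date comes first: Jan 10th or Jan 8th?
Jan 8th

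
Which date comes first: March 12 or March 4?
March 4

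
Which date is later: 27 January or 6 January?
27 January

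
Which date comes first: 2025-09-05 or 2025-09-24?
2025-09-05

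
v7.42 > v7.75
False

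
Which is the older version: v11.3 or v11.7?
v11.3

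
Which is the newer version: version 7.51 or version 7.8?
version 7.51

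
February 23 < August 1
True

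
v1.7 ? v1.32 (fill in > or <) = <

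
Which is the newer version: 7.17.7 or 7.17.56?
7.17.56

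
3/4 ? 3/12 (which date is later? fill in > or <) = <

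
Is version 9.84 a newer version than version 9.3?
Yes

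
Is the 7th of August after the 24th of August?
No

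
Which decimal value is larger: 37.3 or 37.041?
37.3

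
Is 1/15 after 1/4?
Yes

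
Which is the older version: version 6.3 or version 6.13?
version 6.3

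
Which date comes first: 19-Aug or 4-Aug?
4-Aug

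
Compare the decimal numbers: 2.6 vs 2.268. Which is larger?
2.6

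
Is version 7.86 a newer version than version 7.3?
Yes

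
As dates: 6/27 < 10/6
True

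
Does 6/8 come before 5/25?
No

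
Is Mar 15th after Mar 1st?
Yes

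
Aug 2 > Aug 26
False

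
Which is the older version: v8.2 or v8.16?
v8.2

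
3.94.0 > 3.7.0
True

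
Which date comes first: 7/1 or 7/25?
7/1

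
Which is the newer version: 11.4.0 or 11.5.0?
11.5.0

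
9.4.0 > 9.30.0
False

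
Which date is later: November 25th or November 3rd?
November 25th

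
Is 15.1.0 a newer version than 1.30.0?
Yes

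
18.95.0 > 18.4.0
True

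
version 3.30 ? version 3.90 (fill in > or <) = <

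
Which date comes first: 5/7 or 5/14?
5/7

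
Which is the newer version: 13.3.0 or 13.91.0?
13.91.0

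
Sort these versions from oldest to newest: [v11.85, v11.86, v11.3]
[v11.3, v11.85, v11.86]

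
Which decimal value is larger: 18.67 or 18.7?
18.7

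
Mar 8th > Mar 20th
False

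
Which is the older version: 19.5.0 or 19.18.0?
19.5.0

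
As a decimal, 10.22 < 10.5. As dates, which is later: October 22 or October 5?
October 22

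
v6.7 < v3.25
False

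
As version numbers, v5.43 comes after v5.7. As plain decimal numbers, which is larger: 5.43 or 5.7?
5.7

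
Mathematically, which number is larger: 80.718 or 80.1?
80.718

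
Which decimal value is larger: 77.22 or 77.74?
77.74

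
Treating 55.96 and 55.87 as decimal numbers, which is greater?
55.96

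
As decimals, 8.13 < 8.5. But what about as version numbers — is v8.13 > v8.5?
True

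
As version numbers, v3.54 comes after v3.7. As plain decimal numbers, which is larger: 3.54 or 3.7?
3.7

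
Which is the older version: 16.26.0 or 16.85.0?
16.26.0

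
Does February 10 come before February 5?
No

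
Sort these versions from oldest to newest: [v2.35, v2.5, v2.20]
[v2.5, v2.20, v2.35]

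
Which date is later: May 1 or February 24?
May 1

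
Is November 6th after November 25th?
No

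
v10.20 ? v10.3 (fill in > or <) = >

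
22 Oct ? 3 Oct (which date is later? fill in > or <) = >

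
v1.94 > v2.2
False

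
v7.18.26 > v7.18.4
True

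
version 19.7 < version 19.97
True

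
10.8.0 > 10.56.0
False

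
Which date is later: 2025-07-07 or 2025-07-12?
2025-07-12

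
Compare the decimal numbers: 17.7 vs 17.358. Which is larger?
17.7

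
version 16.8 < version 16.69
True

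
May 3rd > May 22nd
False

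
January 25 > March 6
False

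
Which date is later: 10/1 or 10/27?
10/27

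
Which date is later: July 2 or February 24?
July 2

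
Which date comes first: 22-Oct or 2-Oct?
2-Oct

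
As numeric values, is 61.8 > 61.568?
True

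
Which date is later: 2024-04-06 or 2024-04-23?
2024-04-23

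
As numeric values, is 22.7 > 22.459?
True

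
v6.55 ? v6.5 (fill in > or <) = >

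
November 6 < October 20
False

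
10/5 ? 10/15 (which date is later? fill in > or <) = <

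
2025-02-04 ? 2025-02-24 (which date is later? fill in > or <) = <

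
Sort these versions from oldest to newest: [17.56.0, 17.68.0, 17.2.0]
[17.2.0, 17.56.0, 17.68.0]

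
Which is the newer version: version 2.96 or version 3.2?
version 3.2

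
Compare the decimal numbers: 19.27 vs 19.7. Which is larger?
19.7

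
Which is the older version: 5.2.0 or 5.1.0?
5.1.0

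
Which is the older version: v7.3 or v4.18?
v4.18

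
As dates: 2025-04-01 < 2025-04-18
True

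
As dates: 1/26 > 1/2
True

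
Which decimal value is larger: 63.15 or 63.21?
63.21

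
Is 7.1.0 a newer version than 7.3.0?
No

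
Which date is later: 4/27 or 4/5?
4/27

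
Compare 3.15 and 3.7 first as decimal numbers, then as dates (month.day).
As decimals: 3.15 < 3.7. As dates: 3/15 is later than 3/7 (day 15 > day 7).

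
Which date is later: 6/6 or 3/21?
6/6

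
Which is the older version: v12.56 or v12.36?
v12.36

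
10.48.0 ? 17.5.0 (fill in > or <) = <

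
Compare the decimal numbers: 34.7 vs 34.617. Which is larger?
34.7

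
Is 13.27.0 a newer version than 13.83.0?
No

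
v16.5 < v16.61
True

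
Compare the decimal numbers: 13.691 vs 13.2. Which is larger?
13.691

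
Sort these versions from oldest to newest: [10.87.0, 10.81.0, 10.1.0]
[10.1.0, 10.81.0, 10.87.0]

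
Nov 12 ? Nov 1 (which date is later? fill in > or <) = >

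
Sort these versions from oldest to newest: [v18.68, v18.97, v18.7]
[v18.7, v18.68, v18.97]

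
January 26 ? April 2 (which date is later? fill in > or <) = <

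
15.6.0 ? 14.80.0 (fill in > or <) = >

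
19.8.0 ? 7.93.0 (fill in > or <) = >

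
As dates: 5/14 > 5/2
True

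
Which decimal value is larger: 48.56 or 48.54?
48.56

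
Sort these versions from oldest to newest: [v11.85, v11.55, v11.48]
[v11.48, v11.55, v11.85]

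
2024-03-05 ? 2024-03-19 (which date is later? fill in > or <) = <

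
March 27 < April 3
True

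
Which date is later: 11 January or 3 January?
11 January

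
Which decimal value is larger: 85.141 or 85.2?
85.2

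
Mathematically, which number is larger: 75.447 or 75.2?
75.447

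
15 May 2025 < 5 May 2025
False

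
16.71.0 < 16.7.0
False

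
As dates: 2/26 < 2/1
False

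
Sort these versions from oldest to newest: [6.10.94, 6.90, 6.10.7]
[6.10.7, 6.10.94, 6.90]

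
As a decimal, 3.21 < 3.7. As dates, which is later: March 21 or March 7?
March 21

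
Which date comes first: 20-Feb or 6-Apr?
20-Feb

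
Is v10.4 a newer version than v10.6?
No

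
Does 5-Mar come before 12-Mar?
Yes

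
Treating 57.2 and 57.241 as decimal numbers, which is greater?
57.241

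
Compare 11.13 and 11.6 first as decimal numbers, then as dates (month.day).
As decimals: 11.13 < 11.6. As dates: 11/13 is later than 11/6 (day 13 > day 6).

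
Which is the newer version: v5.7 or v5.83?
v5.83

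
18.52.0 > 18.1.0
True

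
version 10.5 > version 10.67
False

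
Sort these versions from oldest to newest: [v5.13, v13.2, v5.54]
[v5.13, v5.54, v13.2]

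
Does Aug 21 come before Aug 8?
No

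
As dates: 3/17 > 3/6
True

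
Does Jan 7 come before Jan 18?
Yes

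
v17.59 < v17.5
False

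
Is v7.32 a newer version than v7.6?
Yes. Version numbers are compared segment by segment as integers, not as decimals: minor version 32 > 6, so v7.32 > v7.6 (even though the decimal 7.32 < 7.6).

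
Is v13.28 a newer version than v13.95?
No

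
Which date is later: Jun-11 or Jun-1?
Jun-11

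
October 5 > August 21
True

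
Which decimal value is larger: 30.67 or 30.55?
30.67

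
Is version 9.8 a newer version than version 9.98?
No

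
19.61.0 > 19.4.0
True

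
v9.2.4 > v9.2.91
False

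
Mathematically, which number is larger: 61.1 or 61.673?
61.673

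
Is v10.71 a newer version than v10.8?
Yes. Version numbers are compared segment by segment as integers, not as decimals: minor version 71 > 8, so v10.71 > v10.8 (even though the decimal 10.71 < 10.8).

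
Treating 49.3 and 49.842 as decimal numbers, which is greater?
49.842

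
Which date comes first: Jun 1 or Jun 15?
Jun 1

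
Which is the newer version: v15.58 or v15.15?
v15.58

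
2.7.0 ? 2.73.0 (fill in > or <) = <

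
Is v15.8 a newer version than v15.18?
No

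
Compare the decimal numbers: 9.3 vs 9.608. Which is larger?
9.608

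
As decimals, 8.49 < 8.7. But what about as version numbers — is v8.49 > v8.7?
True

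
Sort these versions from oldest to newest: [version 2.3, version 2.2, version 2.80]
[version 2.2, version 2.3, version 2.80]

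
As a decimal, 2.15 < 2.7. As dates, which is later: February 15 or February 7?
February 15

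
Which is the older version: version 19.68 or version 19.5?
version 19.5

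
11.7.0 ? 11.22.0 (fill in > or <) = <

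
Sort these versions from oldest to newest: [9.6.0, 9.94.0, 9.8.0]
[9.6.0, 9.8.0, 9.94.0]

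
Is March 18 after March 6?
Yes. Day 18 comes after day 6 in March — this is a date comparison, not a decimal one (the decimal 3.18 would be smaller than 3.6).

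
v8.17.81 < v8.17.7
False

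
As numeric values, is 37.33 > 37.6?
False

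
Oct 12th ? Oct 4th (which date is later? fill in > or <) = >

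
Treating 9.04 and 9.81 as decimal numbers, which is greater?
9.81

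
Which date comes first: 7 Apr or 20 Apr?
7 Apr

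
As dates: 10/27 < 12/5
True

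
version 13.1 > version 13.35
False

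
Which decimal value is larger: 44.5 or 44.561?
44.561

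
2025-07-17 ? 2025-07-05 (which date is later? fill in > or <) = >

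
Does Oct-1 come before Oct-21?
Yes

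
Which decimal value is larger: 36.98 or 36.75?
36.98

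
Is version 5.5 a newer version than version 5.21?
No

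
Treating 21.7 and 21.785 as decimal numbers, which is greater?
21.785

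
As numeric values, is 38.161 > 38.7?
False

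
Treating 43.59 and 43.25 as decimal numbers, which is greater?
43.59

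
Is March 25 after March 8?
Yes. Day 25 comes after day 8 in March — this is a date comparison, not a decimal one (the decimal 3.25 would be smaller than 3.8).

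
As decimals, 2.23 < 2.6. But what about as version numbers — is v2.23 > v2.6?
True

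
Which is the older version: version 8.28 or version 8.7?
version 8.7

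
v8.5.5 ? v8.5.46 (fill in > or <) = <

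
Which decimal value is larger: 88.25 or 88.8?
88.8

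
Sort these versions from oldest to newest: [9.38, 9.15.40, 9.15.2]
[9.15.2, 9.15.40, 9.38]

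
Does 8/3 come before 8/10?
Yes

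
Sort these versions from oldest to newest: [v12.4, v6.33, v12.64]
[v6.33, v12.4, v12.64]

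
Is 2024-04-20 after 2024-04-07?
Yes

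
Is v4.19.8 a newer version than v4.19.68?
No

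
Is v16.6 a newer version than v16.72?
No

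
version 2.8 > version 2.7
True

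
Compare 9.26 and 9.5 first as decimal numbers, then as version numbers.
As decimals: 9.26 < 9.5. As versions: v9.26 > v9.5 (minor version 26 > 5).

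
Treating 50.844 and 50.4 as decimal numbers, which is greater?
50.844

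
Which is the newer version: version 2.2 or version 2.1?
version 2.2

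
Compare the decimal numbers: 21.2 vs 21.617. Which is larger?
21.617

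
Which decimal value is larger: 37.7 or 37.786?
37.786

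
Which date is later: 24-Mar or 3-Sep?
3-Sep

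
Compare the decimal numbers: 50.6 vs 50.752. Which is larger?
50.752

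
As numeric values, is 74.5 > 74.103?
True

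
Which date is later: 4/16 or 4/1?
4/16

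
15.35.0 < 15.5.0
False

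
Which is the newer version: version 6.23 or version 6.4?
version 6.23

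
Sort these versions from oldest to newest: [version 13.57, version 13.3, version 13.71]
[version 13.3, version 13.57, version 13.71]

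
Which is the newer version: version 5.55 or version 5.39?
version 5.55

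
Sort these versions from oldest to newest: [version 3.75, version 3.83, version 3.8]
[version 3.8, version 3.75, version 3.83]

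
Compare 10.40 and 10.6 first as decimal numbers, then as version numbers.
As decimals: 10.40 < 10.6. As versions: v10.40 > v10.6 (minor version 40 > 6).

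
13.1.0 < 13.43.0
True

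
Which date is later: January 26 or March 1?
March 1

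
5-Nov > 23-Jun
True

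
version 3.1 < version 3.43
True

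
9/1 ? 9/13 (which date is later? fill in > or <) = <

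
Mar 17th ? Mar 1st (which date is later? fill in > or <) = >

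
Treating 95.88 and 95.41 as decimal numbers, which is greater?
95.88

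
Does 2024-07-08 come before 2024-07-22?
Yes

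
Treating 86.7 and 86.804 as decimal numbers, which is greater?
86.804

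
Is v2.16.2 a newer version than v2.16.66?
No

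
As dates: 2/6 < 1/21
False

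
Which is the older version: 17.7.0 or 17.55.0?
17.7.0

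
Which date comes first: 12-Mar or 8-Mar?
8-Mar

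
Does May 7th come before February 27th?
No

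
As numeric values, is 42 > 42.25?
False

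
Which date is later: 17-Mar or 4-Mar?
17-Mar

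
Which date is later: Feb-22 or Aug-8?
Aug-8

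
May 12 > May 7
True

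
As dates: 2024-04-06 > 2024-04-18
False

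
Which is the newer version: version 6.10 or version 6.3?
version 6.10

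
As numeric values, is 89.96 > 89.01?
True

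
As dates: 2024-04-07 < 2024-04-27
True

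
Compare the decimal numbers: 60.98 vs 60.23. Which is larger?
60.98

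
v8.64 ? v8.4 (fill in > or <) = >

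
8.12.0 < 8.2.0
False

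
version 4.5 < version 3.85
False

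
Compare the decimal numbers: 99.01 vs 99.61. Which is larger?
99.61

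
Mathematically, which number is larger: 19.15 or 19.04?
19.15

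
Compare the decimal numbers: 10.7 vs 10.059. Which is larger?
10.7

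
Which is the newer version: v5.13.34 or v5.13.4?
v5.13.34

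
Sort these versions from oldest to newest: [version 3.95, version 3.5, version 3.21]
[version 3.5, version 3.21, version 3.95]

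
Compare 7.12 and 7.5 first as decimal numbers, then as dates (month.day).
As decimals: 7.12 < 7.5. As dates: 7/12 is later than 7/5 (day 12 > day 5).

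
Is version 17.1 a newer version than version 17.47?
No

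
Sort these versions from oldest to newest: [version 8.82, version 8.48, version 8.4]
[version 8.4, version 8.48, version 8.82]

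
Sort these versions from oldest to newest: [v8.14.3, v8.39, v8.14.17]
[v8.14.3, v8.14.17, v8.39]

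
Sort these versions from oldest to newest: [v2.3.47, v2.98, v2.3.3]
[v2.3.3, v2.3.47, v2.98]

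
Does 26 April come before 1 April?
No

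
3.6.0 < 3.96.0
True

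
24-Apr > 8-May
False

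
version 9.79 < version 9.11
False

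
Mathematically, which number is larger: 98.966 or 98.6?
98.966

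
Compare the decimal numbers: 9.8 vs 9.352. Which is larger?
9.8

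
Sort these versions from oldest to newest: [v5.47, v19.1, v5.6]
[v5.6, v5.47, v19.1]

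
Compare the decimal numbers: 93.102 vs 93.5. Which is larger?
93.5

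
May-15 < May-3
False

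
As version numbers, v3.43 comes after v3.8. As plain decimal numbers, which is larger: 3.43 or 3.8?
3.8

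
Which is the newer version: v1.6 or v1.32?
v1.32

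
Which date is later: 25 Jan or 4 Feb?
4 Feb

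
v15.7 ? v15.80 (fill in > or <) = <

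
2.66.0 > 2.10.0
True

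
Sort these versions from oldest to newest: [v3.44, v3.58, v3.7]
[v3.7, v3.44, v3.58]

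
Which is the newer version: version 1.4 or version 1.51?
version 1.51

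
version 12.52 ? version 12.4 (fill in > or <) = >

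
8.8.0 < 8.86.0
True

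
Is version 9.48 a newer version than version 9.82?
No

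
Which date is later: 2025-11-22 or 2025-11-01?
2025-11-22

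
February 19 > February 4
True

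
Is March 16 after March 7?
Yes. Day 16 comes after day 7 in March — this is a date comparison, not a decimal one (the decimal 3.16 would be smaller than 3.7).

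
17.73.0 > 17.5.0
True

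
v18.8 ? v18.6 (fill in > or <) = >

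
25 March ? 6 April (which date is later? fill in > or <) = <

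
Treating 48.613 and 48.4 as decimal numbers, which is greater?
48.613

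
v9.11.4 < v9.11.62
True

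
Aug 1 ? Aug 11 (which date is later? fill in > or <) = <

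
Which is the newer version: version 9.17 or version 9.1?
version 9.17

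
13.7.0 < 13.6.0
False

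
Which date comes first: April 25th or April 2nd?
April 2nd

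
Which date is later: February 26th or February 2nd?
February 26th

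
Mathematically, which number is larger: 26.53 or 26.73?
26.73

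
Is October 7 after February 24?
Yes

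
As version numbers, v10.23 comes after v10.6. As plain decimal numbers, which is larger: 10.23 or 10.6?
10.6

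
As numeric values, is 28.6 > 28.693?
False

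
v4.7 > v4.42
False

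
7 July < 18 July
True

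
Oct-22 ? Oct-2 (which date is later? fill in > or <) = >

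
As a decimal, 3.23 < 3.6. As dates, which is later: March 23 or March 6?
March 23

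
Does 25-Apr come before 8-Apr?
No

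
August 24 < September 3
True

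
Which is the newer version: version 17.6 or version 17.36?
version 17.36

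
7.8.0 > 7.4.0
True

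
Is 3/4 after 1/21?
Yes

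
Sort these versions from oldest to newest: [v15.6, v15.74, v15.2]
[v15.2, v15.6, v15.74]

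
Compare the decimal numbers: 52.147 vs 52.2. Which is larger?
52.2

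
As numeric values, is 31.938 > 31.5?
True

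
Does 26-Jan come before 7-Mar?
Yes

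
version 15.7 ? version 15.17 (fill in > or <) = <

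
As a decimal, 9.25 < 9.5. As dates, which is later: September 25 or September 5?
September 25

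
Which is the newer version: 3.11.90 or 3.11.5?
3.11.90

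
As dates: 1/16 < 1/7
False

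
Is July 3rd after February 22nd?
Yes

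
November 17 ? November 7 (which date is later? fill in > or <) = >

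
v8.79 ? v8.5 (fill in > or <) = >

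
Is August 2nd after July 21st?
Yes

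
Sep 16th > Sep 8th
True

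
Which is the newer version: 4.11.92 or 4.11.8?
4.11.92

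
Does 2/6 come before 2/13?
Yes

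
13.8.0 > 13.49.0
False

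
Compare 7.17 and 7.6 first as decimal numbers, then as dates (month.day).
As decimals: 7.17 < 7.6. As dates: 7/17 is later than 7/6 (day 17 > day 6).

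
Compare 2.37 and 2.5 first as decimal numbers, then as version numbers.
As decimals: 2.37 < 2.5. As versions: v2.37 > v2.5 (minor version 37 > 5).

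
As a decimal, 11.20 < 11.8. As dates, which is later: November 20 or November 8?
November 20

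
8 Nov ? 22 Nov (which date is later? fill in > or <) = <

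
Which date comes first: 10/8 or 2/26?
2/26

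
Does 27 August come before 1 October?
Yes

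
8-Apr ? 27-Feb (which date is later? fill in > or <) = >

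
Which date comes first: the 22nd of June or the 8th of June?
the 8th of June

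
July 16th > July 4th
True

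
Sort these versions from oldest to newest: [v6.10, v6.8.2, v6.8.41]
[v6.8.2, v6.8.41, v6.10]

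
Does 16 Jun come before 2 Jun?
No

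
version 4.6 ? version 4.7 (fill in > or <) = <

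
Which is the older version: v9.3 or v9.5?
v9.3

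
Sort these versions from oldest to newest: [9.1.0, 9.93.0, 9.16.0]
[9.1.0, 9.16.0, 9.93.0]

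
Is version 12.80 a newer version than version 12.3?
Yes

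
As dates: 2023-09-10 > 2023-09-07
True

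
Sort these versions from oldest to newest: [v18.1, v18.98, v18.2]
[v18.1, v18.2, v18.98]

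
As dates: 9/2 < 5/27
False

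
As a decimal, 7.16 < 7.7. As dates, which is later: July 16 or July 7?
July 16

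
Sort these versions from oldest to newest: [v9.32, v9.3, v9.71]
[v9.3, v9.32, v9.71]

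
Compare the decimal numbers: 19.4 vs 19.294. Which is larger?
19.4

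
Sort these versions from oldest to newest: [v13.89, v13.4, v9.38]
[v9.38, v13.4, v13.89]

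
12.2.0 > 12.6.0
False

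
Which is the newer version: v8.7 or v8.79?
v8.79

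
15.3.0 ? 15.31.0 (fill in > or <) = <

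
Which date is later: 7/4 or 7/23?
7/23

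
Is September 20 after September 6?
Yes. Day 20 comes after day 6 in September — this is a date comparison, not a decimal one (the decimal 9.20 would be smaller than 9.6).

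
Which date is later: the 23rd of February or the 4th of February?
the 23rd of February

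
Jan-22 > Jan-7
True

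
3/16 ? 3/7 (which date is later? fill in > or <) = >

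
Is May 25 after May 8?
Yes. Day 25 comes after day 8 in May — this is a date comparison, not a decimal one (the decimal 5.25 would be smaller than 5.8).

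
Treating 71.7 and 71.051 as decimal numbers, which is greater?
71.7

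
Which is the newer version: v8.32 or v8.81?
v8.81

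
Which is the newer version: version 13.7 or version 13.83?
version 13.83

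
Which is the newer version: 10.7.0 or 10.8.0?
10.8.0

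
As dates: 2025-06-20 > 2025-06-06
True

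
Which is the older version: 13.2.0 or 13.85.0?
13.2.0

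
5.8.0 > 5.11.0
False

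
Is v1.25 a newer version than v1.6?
Yes. Version numbers are compared segment by segment as integers, not as decimals: minor version 25 > 6, so v1.25 > v1.6 (even though the decimal 1.25 < 1.6).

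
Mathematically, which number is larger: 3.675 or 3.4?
3.675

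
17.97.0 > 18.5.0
False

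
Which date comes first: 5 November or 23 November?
5 November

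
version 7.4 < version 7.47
True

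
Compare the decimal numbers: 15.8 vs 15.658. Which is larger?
15.8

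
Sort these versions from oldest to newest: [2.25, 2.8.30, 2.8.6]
[2.8.6, 2.8.30, 2.25]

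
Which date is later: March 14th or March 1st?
March 14th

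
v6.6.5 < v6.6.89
True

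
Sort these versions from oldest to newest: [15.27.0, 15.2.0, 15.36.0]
[15.2.0, 15.27.0, 15.36.0]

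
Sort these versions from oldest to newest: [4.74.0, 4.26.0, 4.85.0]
[4.26.0, 4.74.0, 4.85.0]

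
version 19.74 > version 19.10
True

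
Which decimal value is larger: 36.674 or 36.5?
36.674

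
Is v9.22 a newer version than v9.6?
Yes. Version numbers are compared segment by segment as integers, not as decimals: minor version 22 > 6, so v9.22 > v9.6 (even though the decimal 9.22 < 9.6).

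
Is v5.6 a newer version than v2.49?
Yes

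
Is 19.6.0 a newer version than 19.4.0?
Yes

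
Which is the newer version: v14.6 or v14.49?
v14.49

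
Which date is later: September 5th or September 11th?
September 11th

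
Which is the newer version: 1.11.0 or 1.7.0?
1.11.0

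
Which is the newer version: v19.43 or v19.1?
v19.43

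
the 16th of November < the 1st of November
False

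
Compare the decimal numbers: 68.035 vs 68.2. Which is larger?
68.2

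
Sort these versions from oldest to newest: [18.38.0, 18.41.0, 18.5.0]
[18.5.0, 18.38.0, 18.41.0]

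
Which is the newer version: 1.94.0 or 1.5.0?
1.94.0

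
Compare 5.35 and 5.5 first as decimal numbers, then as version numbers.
As decimals: 5.35 < 5.5. As versions: v5.35 > v5.5 (minor version 35 > 5).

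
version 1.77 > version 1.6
True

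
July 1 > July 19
False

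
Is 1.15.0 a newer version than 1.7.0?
Yes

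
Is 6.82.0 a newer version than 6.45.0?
Yes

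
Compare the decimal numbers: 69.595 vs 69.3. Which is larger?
69.595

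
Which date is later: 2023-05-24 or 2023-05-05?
2023-05-24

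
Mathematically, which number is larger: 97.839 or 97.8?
97.839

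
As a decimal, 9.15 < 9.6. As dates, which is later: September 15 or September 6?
September 15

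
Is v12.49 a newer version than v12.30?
Yes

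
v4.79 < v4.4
False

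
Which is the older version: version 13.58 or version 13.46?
version 13.46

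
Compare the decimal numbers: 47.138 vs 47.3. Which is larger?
47.3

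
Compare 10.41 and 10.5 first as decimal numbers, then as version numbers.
As decimals: 10.41 < 10.5. As versions: v10.41 > v10.5 (minor version 41 > 5).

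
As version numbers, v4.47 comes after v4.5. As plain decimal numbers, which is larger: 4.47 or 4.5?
4.5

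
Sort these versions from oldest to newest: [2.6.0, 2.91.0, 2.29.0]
[2.6.0, 2.29.0, 2.91.0]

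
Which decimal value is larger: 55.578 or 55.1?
55.578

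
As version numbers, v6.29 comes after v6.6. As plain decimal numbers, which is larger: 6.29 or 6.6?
6.6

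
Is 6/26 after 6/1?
Yes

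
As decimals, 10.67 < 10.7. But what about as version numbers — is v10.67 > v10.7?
True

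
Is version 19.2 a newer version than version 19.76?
No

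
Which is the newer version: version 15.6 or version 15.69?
version 15.69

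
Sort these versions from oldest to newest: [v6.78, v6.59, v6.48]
[v6.48, v6.59, v6.78]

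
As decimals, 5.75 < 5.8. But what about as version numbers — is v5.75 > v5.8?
True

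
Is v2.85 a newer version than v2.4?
Yes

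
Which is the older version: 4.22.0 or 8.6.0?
4.22.0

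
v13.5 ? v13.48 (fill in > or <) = <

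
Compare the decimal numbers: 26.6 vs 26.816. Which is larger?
26.816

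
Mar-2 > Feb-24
True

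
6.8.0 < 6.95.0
True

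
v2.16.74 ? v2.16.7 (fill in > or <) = >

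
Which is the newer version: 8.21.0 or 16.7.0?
16.7.0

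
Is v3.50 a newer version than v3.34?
Yes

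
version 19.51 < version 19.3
False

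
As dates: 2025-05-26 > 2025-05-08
True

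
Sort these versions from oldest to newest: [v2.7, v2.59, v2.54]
[v2.7, v2.54, v2.59]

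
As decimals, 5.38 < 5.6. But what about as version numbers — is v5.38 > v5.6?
True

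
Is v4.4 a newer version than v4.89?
No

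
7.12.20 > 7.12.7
True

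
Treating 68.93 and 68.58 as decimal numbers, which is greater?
68.93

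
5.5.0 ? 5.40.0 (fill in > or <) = <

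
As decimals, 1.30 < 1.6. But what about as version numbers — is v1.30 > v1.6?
True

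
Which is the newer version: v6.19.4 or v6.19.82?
v6.19.82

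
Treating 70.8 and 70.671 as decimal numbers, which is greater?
70.8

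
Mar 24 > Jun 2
False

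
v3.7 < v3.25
True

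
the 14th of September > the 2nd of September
True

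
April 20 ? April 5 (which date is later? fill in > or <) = >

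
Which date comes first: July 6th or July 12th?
July 6th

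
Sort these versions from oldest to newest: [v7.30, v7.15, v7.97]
[v7.15, v7.30, v7.97]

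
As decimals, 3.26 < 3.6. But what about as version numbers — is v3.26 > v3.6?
True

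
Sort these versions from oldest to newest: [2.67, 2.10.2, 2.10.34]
[2.10.2, 2.10.34, 2.67]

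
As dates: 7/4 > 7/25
False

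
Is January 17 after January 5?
Yes. Day 17 comes after day 5 in January — this is a date comparison, not a decimal one (the decimal 1.17 would be smaller than 1.5).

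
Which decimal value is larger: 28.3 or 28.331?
28.331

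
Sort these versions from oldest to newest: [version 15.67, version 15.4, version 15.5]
[version 15.4, version 15.5, version 15.67]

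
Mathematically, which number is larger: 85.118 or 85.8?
85.8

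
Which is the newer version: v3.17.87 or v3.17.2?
v3.17.87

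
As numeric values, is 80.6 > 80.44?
True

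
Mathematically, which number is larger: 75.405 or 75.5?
75.5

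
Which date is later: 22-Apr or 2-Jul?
2-Jul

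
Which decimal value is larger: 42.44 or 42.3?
42.44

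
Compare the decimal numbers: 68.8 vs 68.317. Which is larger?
68.8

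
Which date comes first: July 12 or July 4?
July 4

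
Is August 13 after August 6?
Yes. Day 13 comes after day 6 in August — this is a date comparison, not a decimal one (the decimal 8.13 would be smaller than 8.6).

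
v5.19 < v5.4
False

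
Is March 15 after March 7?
Yes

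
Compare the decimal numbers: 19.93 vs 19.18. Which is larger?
19.93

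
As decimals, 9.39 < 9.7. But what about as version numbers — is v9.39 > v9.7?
True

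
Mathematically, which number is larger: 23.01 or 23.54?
23.54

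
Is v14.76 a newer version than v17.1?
No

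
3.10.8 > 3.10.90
False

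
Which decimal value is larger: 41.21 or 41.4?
41.4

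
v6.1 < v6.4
True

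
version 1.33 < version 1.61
True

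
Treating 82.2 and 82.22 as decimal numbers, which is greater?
82.22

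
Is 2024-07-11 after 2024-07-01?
Yes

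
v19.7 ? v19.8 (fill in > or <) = <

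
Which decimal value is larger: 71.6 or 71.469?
71.6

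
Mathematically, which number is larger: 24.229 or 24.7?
24.7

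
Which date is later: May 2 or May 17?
May 17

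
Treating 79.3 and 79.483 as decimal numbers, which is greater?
79.483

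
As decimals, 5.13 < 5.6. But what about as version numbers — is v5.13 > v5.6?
True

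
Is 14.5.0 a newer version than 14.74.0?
No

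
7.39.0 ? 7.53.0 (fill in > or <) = <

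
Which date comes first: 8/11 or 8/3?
8/3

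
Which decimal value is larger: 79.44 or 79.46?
79.46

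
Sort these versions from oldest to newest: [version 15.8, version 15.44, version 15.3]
[version 15.3, version 15.8, version 15.44]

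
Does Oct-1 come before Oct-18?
Yes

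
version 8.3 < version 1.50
False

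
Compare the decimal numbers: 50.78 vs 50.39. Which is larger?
50.78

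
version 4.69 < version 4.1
False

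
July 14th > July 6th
True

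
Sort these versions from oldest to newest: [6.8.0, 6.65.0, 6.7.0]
[6.7.0, 6.8.0, 6.65.0]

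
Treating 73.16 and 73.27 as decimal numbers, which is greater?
73.27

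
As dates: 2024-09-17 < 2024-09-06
False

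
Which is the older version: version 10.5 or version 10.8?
version 10.5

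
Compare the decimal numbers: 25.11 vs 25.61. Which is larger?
25.61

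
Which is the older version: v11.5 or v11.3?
v11.3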